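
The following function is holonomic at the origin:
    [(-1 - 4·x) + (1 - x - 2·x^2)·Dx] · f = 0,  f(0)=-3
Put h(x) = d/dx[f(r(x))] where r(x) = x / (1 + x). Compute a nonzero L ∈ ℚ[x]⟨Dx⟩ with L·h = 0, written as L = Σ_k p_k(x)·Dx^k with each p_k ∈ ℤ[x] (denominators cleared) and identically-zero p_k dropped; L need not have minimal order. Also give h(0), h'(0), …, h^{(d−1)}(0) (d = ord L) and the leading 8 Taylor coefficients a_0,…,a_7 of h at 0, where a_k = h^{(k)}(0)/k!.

f: a_k = -3, -3, -9, -15, -33, -63, -129, -255, …
f∘r: x↦r, Dx↦Dx/r' in L_f ⇒ L₀.
h₀' ⇒ L via d/dx closure of L₀.
L = (4 + 12·x + 36·x^2 + 20·x^3) + (-1 - 7·x - 9·x^2 + 7·x^3 + 10·x^4)·Dx  (order 1).
h: a_k = -3, -12, 0, -48, 60, -216, 420, -1056, …
ICs: h(0) = -3.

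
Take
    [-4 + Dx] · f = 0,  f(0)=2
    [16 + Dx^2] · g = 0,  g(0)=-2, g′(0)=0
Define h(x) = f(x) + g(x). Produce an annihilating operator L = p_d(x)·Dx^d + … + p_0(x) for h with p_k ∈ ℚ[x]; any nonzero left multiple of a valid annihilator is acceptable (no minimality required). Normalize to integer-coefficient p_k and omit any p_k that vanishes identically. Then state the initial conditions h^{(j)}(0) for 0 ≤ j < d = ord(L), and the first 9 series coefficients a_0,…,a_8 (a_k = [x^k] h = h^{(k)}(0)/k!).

f: a_k = 2, 8, 16, 64/3, 64/3, 256/15, 512/45, 2048/315, 1024/315, …
g: a_k = -2, 0, 16, 0, -64/3, 0, 512/45, 0, -1024/315, …
L₀ := lclm(L_f,L_g); ord L₀ ≤ 1+2.
L = -64 + 16·Dx - 4·Dx^2 + Dx^3  (order 3).
h: a_k = 0, 8, 32, 64/3, 0, 256/15, 1024/45, 2048/315, 0, …
ICs: h(0) = 0, h′(0) = 8, h′′(0) = 64.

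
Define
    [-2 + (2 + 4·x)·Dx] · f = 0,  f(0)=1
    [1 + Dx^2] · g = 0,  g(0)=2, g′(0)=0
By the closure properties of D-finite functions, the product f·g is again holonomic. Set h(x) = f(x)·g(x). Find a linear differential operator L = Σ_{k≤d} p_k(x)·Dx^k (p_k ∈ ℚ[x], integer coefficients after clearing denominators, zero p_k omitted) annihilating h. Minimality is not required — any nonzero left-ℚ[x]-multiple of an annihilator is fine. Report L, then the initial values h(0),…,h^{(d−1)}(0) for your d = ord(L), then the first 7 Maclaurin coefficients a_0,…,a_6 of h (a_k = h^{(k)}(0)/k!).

L = (4 + 4·x + 4·x^2) + (-2 - 4·x)·Dx + (1 + 4·x + 4·x^2)·Dx^2  (order 2).
h: a_k = 2, 2, -2, 0, -2/3, 4/3, -92/45, …
ICs: h(0) = 2, h′(0) = 2.

f: a_k = 1, 1, -1/2, 1/2, -5/8, 7/8, -21/16, …
g: a_k = 2, 0, -1, 0, 1/12, 0, -1/360, …
Product ⇒ symmetric product L₀, ord ≤ 2.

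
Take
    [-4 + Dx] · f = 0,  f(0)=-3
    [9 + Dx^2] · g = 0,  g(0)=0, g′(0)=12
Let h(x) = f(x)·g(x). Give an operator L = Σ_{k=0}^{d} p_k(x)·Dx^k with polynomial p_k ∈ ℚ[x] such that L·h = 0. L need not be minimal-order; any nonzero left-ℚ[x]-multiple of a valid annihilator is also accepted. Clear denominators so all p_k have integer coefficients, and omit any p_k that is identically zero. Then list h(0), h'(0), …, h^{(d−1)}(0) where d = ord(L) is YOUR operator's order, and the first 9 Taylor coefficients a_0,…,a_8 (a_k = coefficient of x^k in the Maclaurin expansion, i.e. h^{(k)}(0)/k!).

L = 25 - 8·Dx + Dx^2  (order 2).
h: a_k = 0, -36, -144, -234, -168, 237/10, 858/5, 25481/140, 527/5, …
ICs: h(0) = 0, h′(0) = -36.

f: a_k = -3, -12, -24, -32, -32, -128/5, -256/15, -1024/105, -512/105, …
g: a_k = 0, 12, 0, -18, 0, 81/10, 0, -243/140, 0, …
Sym-product of L_f,L_g gives L₀ (≤ ord 2).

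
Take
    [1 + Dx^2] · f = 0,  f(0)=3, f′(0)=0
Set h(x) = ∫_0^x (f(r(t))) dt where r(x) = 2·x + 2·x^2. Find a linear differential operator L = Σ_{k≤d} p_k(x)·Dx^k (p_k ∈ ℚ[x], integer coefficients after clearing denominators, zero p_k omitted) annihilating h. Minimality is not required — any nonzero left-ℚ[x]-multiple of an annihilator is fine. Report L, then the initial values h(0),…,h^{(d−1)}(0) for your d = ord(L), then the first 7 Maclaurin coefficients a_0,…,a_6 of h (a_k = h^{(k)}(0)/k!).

L = (4 + 24·x + 48·x^2 + 32·x^3)·Dx - 2·Dx^2 + (1 + 2·x)·Dx^3  (order 3).
h: a_k = 0, 3, 0, -2, -3, -4/5, 4/3, …
ICs: h(0) = 0, h′(0) = 3, h′′(0) = 0.

f: a_k = 3, 0, -3/2, 0, 1/8, 0, -1/240, …
Change of var in L_f (x↦r) gives L₀.
h=∫₀ˣh₀: take L = L₀·Dx.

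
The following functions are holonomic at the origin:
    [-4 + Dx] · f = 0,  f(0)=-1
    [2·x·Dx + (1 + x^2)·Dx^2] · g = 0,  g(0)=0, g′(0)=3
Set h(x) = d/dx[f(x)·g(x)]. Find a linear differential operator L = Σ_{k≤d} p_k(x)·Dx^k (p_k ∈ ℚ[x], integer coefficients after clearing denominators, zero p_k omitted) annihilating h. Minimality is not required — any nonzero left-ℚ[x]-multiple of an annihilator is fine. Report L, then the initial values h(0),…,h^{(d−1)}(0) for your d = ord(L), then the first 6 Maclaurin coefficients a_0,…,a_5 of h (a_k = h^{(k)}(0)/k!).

f: a_k = -1, -4, -8, -32/3, -32/3, -128/15, …
g: a_k = 0, 3, 0, -1, 0, 3/5, …
Sym-product of L_f,L_g gives L₀ (≤ ord 2).
h=h₀': d/dx-closure on L₀ ⇒ L.
L = (28 - 32·x + 76·x^2 - 32·x^3 + 32·x^4) + (-15 + 12·x - 35·x^2 + 12·x^3 - 16·x^4)·Dx + (2 - x + 4·x^2 - x^3 + 2·x^4)·Dx^2  (order 2).
h: a_k = -3, -24, -69, -112, -123, -104, …
ICs: h(0) = -3, h′(0) = -24.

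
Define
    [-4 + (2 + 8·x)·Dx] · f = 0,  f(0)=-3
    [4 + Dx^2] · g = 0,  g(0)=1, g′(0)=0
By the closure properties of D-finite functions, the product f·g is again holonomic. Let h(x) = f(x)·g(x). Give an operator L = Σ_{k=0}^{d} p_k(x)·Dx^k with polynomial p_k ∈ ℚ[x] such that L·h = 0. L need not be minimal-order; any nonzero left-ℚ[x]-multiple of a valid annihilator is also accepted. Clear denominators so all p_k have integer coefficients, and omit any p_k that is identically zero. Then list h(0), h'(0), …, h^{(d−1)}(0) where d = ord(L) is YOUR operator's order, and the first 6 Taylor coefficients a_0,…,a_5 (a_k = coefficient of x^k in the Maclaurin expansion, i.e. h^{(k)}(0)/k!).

L = (16 + 32·x + 64·x^2) + (-4 - 16·x)·Dx + (1 + 8·x + 16·x^2)·Dx^2  (order 2).
h: a_k = -3, -6, 12, 0, 16, -64, …
ICs: h(0) = -3, h′(0) = -6.

f: a_k = -3, -6, 6, -12, 30, -84, …
g: a_k = 1, 0, -2, 0, 2/3, 0, …
f·g: L₀ = L_f ⊗_s L_g, ord ≤ 1·2.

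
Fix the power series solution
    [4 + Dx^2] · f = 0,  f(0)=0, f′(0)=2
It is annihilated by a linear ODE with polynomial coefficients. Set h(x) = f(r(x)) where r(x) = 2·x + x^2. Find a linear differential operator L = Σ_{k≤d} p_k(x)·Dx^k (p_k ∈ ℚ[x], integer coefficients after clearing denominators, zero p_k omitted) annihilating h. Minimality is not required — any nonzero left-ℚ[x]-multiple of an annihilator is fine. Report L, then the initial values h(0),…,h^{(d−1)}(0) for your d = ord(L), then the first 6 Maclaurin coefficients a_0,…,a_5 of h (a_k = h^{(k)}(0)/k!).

L = (16 + 48·x + 48·x^2 + 16·x^3) - Dx + (1 + x)·Dx^2  (order 2).
h: a_k = 0, 4, 2, -32/3, -16, 8/15, …
ICs: h(0) = 0, h′(0) = 4.

f: a_k = 0, 2, 0, -4/3, 0, 4/15, …
h₀=f(r): pull back L_f along r ⇒ L₀.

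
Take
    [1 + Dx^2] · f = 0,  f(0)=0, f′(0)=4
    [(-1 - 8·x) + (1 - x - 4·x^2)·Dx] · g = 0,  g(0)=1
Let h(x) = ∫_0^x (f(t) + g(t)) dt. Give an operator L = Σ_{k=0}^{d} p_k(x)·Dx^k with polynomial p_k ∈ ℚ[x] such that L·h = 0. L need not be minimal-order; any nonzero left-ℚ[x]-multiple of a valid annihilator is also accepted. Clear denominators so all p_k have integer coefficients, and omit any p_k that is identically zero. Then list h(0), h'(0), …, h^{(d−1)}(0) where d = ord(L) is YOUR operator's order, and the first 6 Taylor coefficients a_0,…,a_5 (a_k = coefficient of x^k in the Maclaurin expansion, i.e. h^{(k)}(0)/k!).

L = (-55 - 486·x - 553·x^2 - 1488·x^3 - 80·x^4 - 128·x^5)·Dx + (11 + 11·x + 23·x^2 - 169·x^3 - 348·x^4 - 48·x^5 - 64·x^6)·Dx^2 + (-55 - 486·x - 553·x^2 - 1488·x^3 - 80·x^4 - 128·x^5)·Dx^3 + (11 + 11·x + 23·x^2 - 169·x^3 - 348·x^4 - 48·x^5 - 64·x^6)·Dx^4  (order 4).
h: a_k = 0, 1, 5/2, 5/3, 25/12, 29/5, …
ICs: h(0) = 0, h′(0) = 1, h′′(0) = 5, h′′′(0) = 10.

f: a_k = 0, 4, 0, -2/3, 0, 1/30, …
g: a_k = 1, 1, 5, 9, 29, 65, …
Sum ⇒ L₀ = lclm(L_f,L_g) in ℚ(x)⟨Dx⟩.
Integrate: L := L₀·Dx.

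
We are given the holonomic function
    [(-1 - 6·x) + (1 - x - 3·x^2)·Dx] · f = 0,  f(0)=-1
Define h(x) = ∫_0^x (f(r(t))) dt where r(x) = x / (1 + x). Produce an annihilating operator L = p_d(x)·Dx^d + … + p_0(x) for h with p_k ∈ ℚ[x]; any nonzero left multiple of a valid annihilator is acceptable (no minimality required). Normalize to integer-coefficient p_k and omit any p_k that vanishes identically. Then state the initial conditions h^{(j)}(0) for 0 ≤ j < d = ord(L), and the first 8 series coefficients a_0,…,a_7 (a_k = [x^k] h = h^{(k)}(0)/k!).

f: a_k = -1, -1, -4, -7, -19, -40, -97, -217, …
h₀=f(r): pull back L_f along r ⇒ L₀.
h=∫₀ˣh₀: take L = L₀·Dx.
L = (1 + 7·x)·Dx + (-1 - 2·x + 2·x^2 + 3·x^3)·Dx^2  (order 2).
h: a_k = 0, -1, -1/2, -1, 0, -9/5, 3/2, -36/7, …
ICs: h(0) = 0, h′(0) = -1.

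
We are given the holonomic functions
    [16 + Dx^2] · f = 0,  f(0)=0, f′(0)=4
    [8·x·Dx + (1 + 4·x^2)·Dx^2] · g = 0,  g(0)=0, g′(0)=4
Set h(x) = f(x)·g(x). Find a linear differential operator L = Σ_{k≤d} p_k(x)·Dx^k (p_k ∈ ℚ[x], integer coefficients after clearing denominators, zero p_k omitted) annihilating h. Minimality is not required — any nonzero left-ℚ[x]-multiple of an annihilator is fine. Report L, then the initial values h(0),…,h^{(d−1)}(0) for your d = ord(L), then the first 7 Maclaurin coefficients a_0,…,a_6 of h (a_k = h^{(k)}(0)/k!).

L = (2560 + 29696·x^2 + 118784·x^4 + 262144·x^6 + 262144·x^8) + (1536·x + 14336·x^3 + 49152·x^5 + 65536·x^7)·Dx + (240 + 3008·x^2 + 13824·x^4 + 32768·x^6 + 32768·x^8)·Dx^2 + (96·x + 896·x^3 + 3072·x^5 + 4096·x^7)·Dx^3 + (5 + 72·x^2 + 400·x^4 + 1024·x^6 + 1024·x^8)·Dx^4  (order 4).
h: a_k = 0, 0, 16, 0, -64, 0, 1280/9, …
ICs: h(0) = 0, h′(0) = 0, h′′(0) = 32, h′′′(0) = 0.

f: a_k = 0, 4, 0, -32/3, 0, 128/15, 0, …
g: a_k = 0, 4, 0, -16/3, 0, 64/5, 0, …
Product ⇒ symmetric product L₀, ord ≤ 4.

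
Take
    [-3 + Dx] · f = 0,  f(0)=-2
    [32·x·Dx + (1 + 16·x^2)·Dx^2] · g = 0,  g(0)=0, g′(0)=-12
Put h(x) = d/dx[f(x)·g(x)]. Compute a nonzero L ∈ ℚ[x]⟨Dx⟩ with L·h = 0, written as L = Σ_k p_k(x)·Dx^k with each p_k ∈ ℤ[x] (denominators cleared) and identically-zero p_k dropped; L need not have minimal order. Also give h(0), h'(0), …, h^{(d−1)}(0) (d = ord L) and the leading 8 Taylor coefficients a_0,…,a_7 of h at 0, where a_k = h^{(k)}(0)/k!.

f: a_k = -2, -6, -9, -9, -27/4, -81/20, -81/40, -243/280, …
g: a_k = 0, -12, 0, 64, 0, -3072/5, 0, 49152/7, …
f·g: L₀ = L_f ⊗_s L_g, ord ≤ 1·2.
Differentiate: ansatz ord ≤ ord L₀ ⇒ L.
L = (-69 - 576·x + 5472·x^2 - 9216·x^3 + 6912·x^4) + (14 + 288·x - 2112·x^2 + 4608·x^3 - 4608·x^4)·Dx + (3 - 32·x + 96·x^2 - 512·x^3 + 768·x^4)·Dx^2  (order 2).
h: a_k = 24, 144, -60, -1104, 3669, 18954, -624507/10, -10317852/35, …
ICs: h(0) = 24, h′(0) = 144.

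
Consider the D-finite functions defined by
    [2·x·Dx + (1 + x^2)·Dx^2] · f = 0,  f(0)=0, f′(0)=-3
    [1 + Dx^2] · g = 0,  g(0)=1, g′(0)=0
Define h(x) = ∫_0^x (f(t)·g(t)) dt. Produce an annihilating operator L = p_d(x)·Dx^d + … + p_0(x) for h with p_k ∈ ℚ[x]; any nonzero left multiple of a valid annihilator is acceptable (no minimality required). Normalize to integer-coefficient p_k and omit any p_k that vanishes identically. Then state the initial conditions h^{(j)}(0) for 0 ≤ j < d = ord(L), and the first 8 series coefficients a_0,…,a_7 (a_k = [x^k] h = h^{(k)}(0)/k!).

f: a_k = 0, -3, 0, 1, 0, -3/5, 0, 3/7, …
g: a_k = 1, 0, -1/2, 0, 1/24, 0, -1/720, 0, …
L₀ := L_f ⊗_s L_g (sym. prod.), ord ≤ 4.
h=∫₀ˣh₀: take L = L₀·Dx.
L = (10 + 26·x^2 + 11·x^4 + 4·x^6 + x^8)·Dx + (12·x + 20·x^3 + 12·x^5 + 4·x^7)·Dx^2 + (12 + 32·x^2 + 18·x^4 + 8·x^6 + 2·x^8)·Dx^3 + (12·x + 20·x^3 + 12·x^5 + 4·x^7)·Dx^4 + (2 + 6·x^2 + 7·x^4 + 4·x^6 + x^8)·Dx^5  (order 5).
h: a_k = 0, 0, -3/2, 0, 5/8, 0, -49/240, 0, …
ICs: h(0) = 0, h′(0) = 0, h′′(0) = -3, h′′′(0) = 0, h′′′′(0) = 15.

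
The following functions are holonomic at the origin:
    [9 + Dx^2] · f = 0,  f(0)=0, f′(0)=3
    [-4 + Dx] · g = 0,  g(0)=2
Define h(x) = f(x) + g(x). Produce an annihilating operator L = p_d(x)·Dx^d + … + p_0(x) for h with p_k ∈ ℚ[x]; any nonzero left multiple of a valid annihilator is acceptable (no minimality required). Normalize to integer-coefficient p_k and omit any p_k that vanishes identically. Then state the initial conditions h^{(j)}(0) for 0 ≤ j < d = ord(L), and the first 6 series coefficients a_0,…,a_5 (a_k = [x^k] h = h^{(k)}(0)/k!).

f: a_k = 0, 3, 0, -9/2, 0, 81/40, …
g: a_k = 2, 8, 16, 64/3, 64/3, 256/15, …
h₀=f+g: left-lcm gives L₀, ord ≤ 3.
L = -36 + 9·Dx - 4·Dx^2 + Dx^3  (order 3).
h: a_k = 2, 11, 16, 101/6, 64/3, 2291/120, …
ICs: h(0) = 2, h′(0) = 11, h′′(0) = 32.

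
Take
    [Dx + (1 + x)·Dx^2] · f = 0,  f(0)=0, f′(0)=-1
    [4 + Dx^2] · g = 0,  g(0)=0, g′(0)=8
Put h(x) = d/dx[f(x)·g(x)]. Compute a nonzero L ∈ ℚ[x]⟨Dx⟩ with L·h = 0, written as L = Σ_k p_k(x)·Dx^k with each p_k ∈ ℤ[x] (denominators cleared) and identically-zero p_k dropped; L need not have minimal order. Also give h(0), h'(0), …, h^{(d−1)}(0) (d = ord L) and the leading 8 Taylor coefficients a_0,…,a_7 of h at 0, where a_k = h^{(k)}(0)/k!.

f: a_k = 0, -1, 1/2, -1/3, 1/4, -1/5, 1/6, -1/7, …
g: a_k = 0, 8, 0, -16/3, 0, 16/15, 0, -32/315, …
Sym-product of L_f,L_g gives L₀ (≤ ord 4).
Derive L from L₀ (diff closure).
L = (-56 + 896·x + 4416·x^2 + 8064·x^3 + 7136·x^4 + 3072·x^5 + 512·x^6) + (72 + 776·x + 2080·x^2 + 2400·x^3 + 1280·x^4 + 256·x^5)·Dx + (70 + 824·x + 2780·x^2 + 4416·x^3 + 3664·x^4 + 1536·x^5 + 256·x^6)·Dx^2 + (18 + 194·x + 520·x^2 + 600·x^3 + 320·x^4 + 64·x^5)·Dx^3 + (21 + 150·x + 419·x^2 + 600·x^3 + 470·x^4 + 192·x^5 + 32·x^6)·Dx^4  (order 4).
h: a_k = 0, -16, 12, 32/3, -10/3, -16/3, 56/15, -832/315, …
ICs: h(0) = 0, h′(0) = -16, h′′(0) = 24, h′′′(0) = 64.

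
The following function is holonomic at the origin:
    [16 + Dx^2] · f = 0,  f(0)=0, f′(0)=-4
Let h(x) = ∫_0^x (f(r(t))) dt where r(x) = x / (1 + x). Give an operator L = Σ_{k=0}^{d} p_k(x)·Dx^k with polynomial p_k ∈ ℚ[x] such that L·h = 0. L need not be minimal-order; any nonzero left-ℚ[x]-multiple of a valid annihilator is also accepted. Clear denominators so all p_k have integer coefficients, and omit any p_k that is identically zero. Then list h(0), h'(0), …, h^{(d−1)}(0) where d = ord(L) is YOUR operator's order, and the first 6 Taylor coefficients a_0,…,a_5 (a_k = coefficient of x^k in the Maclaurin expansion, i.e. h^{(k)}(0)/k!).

L = 16·Dx + (2 + 6·x + 6·x^2 + 2·x^3)·Dx^2 + (1 + 4·x + 6·x^2 + 4·x^3 + x^4)·Dx^3  (order 3).
h: a_k = 0, 0, -2, 4/3, 5/3, -28/5, …
ICs: h(0) = 0, h′(0) = 0, h′′(0) = -4.

f: a_k = 0, -4, 0, 32/3, 0, -128/15, …
f∘r: x↦r, Dx↦Dx/r' in L_f ⇒ L₀.
∫: right-multiply L₀ by Dx.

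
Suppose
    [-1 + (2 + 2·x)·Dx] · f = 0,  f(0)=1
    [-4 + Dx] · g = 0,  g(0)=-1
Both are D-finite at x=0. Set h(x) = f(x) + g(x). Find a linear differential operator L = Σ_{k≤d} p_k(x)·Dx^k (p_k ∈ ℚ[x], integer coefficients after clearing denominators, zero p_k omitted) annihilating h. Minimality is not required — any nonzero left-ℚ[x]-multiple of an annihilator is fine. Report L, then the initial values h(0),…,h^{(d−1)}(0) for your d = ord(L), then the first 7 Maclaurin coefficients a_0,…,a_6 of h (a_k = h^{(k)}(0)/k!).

f: a_k = 1, 1/2, -1/8, 1/16, -5/128, 7/256, -21/1024, …
g: a_k = -1, -4, -8, -32/3, -32/3, -128/15, -256/45, …
h₀=f+g: left-lcm gives L₀, ord ≤ 2.
L = (36 + 32·x) + (-65 - 128·x - 64·x^2)·Dx + (14 + 30·x + 16·x^2)·Dx^2  (order 2).
h: a_k = 0, -7/2, -65/8, -509/48, -4111/384, -32663/3840, -263089/46080, …
ICs: h(0) = 0, h′(0) = -7/2.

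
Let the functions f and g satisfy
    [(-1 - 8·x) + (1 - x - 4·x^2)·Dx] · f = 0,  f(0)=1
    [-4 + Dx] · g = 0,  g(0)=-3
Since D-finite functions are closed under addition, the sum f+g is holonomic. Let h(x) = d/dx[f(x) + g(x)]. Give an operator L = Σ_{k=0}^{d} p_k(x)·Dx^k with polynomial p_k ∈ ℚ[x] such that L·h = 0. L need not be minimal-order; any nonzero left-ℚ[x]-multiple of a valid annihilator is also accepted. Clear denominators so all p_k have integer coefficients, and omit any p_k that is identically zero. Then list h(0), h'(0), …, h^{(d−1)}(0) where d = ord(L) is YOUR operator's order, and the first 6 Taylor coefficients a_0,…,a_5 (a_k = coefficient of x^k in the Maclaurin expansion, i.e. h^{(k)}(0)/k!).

f: a_k = 1, 1, 5, 9, 29, 65, …
g: a_k = -3, -12, -24, -32, -32, -128/5, …
Weyl lclm of L_f,L_g ⇒ L₀ (ord ≤ 2).
h=h₀': d/dx-closure on L₀ ⇒ L.
L = (28 + 848·x + 896·x^2 + 4608·x^3 + 3072·x^4) + (-19 - 192·x - 472·x^2 - 1152·x^3 + 640·x^4 + 1024·x^5)·Dx + (3 - 5·x + 62·x^2 - 352·x^4 - 256·x^5)·Dx^2  (order 2).
h: a_k = -11, -38, -69, -12, 197, 4918/5, …
ICs: h(0) = -11, h′(0) = -38.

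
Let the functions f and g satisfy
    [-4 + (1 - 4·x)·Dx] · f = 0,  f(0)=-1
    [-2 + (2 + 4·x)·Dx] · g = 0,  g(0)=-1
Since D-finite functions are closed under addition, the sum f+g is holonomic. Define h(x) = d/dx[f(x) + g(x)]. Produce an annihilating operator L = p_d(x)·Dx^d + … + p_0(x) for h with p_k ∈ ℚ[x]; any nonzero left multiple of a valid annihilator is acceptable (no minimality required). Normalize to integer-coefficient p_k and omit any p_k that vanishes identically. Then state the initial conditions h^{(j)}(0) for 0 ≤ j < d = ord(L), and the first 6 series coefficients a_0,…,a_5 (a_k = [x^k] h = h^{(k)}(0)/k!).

L = (-40 - 32·x) + (-31 - 136·x - 112·x^2)·Dx + (3 - 2·x - 32·x^2 - 32·x^3)·Dx^2  (order 2).
h: a_k = -5, -31, -387/2, -2043/2, -40995/8, -196545/8, …
ICs: h(0) = -5, h′(0) = -31.

f: a_k = -1, -4, -16, -64, -256, -1024, …
g: a_k = -1, -1, 1/2, -1/2, 5/8, -7/8, …
Sum ⇒ L₀ = lclm(L_f,L_g) in ℚ(x)⟨Dx⟩.
Differentiate: ansatz ord ≤ ord L₀ ⇒ L.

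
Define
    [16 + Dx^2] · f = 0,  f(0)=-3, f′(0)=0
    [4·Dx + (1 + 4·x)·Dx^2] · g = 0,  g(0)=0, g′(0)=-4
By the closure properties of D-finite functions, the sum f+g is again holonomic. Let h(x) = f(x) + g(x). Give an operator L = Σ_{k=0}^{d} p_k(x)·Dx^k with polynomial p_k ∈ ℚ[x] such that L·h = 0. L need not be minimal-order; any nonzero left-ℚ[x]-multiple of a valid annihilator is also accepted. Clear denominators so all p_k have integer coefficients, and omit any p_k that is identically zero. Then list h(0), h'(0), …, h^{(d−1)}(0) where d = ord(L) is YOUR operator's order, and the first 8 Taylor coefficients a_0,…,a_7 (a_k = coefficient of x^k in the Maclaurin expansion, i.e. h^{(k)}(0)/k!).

f: a_k = -3, 0, 24, 0, -32, 0, 256/15, 0, …
g: a_k = 0, -4, 8, -64/3, 64, -1024/5, 2048/3, -16384/7, …
Weyl lclm of L_f,L_g ⇒ L₀ (ord ≤ 4).
L = (448 + 512·x + 1024·x^2)·Dx + (48 + 320·x + 768·x^2 + 1024·x^3)·Dx^2 + (28 + 32·x + 64·x^2)·Dx^3 + (3 + 20·x + 48·x^2 + 64·x^3)·Dx^4  (order 4).
h: a_k = -3, -4, 32, -64/3, 32, -1024/5, 10496/15, -16384/7, …
ICs: h(0) = -3, h′(0) = -4, h′′(0) = 64, h′′′(0) = -128.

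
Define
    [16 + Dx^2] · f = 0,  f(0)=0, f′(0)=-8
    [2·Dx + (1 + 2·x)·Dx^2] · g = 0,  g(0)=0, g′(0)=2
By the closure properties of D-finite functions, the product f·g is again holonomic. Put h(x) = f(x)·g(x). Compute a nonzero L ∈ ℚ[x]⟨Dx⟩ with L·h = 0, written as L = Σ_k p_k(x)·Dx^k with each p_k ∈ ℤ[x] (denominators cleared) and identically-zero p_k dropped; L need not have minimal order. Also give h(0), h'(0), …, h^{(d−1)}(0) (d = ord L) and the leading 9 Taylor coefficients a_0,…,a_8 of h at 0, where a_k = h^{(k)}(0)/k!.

L = (2688 + 27648·x + 93184·x^2 + 131072·x^3 + 65536·x^4) + (896 + 5888·x + 12288·x^2 + 8192·x^3)·Dx + (408 + 3712·x + 11904·x^2 + 16384·x^3 + 8192·x^4)·Dx^2 + (56 + 368·x + 768·x^2 + 512·x^3)·Dx^3 + (15 + 124·x + 380·x^2 + 512·x^3 + 256·x^4)·Dx^4  (order 4).
h: a_k = 0, 0, -16, 16, 64/3, -32/3, -256/9, 512/15, -13312/315, …
ICs: h(0) = 0, h′(0) = 0, h′′(0) = -32, h′′′(0) = 96.

f: a_k = 0, -8, 0, 64/3, 0, -256/15, 0, 2048/315, 0, …
g: a_k = 0, 2, -2, 8/3, -4, 32/5, -32/3, 128/7, -32, …
f·g: L₀ = L_f ⊗_s L_g, ord ≤ 2·2.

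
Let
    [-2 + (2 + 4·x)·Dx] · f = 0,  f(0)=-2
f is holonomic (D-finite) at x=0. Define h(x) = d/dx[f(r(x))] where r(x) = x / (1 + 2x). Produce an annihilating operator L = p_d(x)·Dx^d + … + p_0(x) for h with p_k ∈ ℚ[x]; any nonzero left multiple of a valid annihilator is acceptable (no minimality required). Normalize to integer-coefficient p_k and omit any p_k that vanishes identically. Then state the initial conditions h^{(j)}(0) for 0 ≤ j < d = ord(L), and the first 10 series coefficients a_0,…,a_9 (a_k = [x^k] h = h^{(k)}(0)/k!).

L = (-5 - 16·x) + (-1 - 6·x - 8·x^2)·Dx  (order 1).
h: a_k = -2, 10, -39, 141, -1995/4, 7059/4, -50435/8, 182461/8, -5347827/64, 19815255/64, …
ICs: h(0) = -2.

f: a_k = -2, -2, 1, -1, 5/4, -7/4, 21/8, -33/8, 429/64, -715/64, …
Substitute x→r, Dx→(1/r')Dx; clear ⇒ L₀.
Derive L from L₀ (diff closure).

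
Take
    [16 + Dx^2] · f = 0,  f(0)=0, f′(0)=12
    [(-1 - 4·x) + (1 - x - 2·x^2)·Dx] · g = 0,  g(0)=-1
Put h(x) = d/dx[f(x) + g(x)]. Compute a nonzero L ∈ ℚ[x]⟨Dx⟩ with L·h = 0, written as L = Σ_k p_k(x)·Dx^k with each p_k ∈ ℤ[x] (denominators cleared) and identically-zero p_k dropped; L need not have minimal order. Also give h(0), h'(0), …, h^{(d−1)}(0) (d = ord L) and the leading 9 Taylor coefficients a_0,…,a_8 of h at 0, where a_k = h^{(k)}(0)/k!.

f: a_k = 0, 12, 0, -32, 0, 128/5, 0, -1024/105, 0, …
g: a_k = -1, -1, -3, -5, -11, -21, -43, -85, -171, …
Weyl lclm of L_f,L_g ⇒ L₀ (ord ≤ 3).
Derive L from L₀ (diff closure).
L = (2880 + 9600·x + 20736·x^2 + 7680·x^3 + 15360·x^4 + 18432·x^5 + 12288·x^6) + (-368 - 1040·x + 2400·x^2 + 2048·x^3 - 2560·x^4 + 1536·x^5 + 7168·x^6 + 4096·x^7)·Dx + (180 + 600·x + 1296·x^2 + 480·x^3 + 960·x^4 + 1152·x^5 + 768·x^6)·Dx^2 + (-23 - 65·x + 150·x^2 + 128·x^3 - 160·x^4 + 96·x^5 + 448·x^6 + 256·x^7)·Dx^3  (order 3).
h: a_k = 11, -6, -111, -44, 23, -258, -9949/15, -1368, -320197/105, …
ICs: h(0) = 11, h′(0) = -6, h′′(0) = -222.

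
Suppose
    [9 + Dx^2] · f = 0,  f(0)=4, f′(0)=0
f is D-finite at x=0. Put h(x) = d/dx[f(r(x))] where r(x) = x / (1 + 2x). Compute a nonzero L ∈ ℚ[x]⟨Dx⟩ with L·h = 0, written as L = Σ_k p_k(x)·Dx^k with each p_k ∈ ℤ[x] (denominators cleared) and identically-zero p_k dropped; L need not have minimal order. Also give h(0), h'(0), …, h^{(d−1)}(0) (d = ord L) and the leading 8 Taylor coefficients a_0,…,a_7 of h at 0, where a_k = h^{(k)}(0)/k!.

L = (33 + 96·x + 96·x^2) + (12 + 72·x + 144·x^2 + 96·x^3)·Dx + (1 + 8·x + 24·x^2 + 32·x^3 + 16·x^4)·Dx^2  (order 2).
h: a_k = 0, -36, 216, -810, 2340, -54243/10, 47061/5, -188955/28, …
ICs: h(0) = 0, h′(0) = -36.

f: a_k = 4, 0, -18, 0, 27/2, 0, -81/20, 0, …
h₀=f(r): pull back L_f along r ⇒ L₀.
Differentiate: ansatz ord ≤ ord L₀ ⇒ L.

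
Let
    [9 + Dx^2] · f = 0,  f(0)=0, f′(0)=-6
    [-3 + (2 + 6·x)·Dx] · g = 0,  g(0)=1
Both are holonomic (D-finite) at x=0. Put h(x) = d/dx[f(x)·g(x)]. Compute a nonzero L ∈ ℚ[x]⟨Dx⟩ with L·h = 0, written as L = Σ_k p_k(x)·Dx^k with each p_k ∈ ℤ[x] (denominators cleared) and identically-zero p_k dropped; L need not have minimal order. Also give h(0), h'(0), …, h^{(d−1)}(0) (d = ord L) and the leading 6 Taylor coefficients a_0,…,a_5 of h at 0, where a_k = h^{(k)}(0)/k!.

f: a_k = 0, -6, 0, 9, 0, -81/20, …
g: a_k = 1, 3/2, -9/8, 27/16, -405/128, 1701/256, …
Product ⇒ symmetric product L₀, ord ≤ 2.
h₀' ⇒ L via d/dx closure of L₀.
L = (477 + 3888·x + 11016·x^2 + 15552·x^3 + 11664·x^4) + (-12 - 324·x - 1296·x^2 - 1296·x^3)·Dx + (28 + 264·x + 972·x^2 + 1728·x^3 + 1296·x^4)·Dx^2  (order 2).
h: a_k = -6, -18, 189/4, 27/2, 1539/64, -59049/320, …
ICs: h(0) = -6, h′(0) = -18.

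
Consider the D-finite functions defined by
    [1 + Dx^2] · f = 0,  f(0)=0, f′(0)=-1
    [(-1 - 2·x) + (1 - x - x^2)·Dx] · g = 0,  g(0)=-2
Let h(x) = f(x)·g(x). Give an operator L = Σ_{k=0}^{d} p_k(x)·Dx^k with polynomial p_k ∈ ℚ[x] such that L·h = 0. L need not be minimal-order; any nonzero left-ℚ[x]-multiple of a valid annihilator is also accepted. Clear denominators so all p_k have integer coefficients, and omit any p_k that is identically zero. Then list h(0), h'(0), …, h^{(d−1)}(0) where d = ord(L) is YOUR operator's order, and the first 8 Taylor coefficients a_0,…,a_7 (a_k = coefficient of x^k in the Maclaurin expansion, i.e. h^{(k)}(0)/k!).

f: a_k = 0, -1, 0, 1/6, 0, -1/120, 0, 1/5040, …
g: a_k = -2, -2, -4, -6, -10, -16, -26, -42, …
f·g: L₀ = L_f ⊗_s L_g, ord ≤ 2·1.
L = (1 + x + x^2) + (2 + 4·x)·Dx + (-1 + x + x^2)·Dx^2  (order 2).
h: a_k = 0, 2, 2, 11/3, 17/3, 187/20, 901/60, 61403/2520, …
ICs: h(0) = 0, h′(0) = 2.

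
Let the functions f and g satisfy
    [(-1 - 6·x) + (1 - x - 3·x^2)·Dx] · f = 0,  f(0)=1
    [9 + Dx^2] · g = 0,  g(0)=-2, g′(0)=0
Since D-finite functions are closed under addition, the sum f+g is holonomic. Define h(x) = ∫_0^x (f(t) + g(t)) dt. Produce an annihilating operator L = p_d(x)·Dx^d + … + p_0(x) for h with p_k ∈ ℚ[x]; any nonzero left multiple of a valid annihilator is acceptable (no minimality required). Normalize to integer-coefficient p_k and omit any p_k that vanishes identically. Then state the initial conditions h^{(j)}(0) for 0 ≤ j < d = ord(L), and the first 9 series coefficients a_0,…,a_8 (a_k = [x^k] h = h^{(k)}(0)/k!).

f: a_k = 1, 1, 4, 7, 19, 40, 97, 217, 508, …
g: a_k = -2, 0, 9, 0, -27/4, 0, 81/40, 0, -729/2240, …
L₀ := lclm(L_f,L_g); ord L₀ ≤ 1+2.
h=∫₀ˣh₀: take L = L₀·Dx.
L = (459 + 2916·x + 1539·x^2 + 3888·x^3 + 3645·x^4 + 4374·x^5)·Dx + (-153 + 153·x + 378·x^2 - 405·x^3 + 2187·x^5 + 2187·x^6)·Dx^2 + (51 + 324·x + 171·x^2 + 432·x^3 + 405·x^4 + 486·x^5)·Dx^3 + (-17 + 17·x + 42·x^2 - 45·x^3 + 243·x^5 + 243·x^6)·Dx^4  (order 4).
h: a_k = 0, -1, 1/2, 13/3, 7/4, 49/20, 20/3, 3961/280, 217/8, …
ICs: h(0) = 0, h′(0) = -1, h′′(0) = 1, h′′′(0) = 26.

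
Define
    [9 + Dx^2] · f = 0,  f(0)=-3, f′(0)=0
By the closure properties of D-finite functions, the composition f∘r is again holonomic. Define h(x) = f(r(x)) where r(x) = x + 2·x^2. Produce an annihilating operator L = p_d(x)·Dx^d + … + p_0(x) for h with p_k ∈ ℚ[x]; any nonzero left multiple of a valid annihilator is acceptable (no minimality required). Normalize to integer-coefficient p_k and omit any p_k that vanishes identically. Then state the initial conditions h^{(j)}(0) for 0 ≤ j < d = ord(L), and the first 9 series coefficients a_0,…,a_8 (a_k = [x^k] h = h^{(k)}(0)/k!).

L = (9 + 108·x + 432·x^2 + 576·x^3) - 4·Dx + (1 + 4·x)·Dx^2  (order 2).
h: a_k = -3, 0, 27/2, 54, 351/8, -81, -19197/80, -5751/20, 88533/4480, …
ICs: h(0) = -3, h′(0) = 0.

f: a_k = -3, 0, 27/2, 0, -81/8, 0, 243/80, 0, -2187/4480, …
Change of var in L_f (x↦r) gives L₀.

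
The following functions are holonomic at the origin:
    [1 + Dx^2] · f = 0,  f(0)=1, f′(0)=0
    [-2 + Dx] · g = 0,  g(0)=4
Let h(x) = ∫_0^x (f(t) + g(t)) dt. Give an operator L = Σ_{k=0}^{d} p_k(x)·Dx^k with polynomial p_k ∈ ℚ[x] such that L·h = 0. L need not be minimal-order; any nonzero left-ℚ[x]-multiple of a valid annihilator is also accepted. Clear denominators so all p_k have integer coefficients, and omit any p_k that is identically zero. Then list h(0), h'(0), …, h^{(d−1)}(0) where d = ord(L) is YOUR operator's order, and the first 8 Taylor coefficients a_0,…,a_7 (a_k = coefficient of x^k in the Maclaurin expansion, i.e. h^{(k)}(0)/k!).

f: a_k = 1, 0, -1/2, 0, 1/24, 0, -1/720, 0, …
g: a_k = 4, 8, 8, 16/3, 8/3, 16/15, 16/45, 32/315, …
Sum ⇒ L₀ = lclm(L_f,L_g) in ℚ(x)⟨Dx⟩.
h=∫₀ˣh₀: take L = L₀·Dx.
L = -2·Dx + Dx^2 - 2·Dx^3 + Dx^4  (order 4).
h: a_k = 0, 5, 4, 5/2, 4/3, 13/24, 8/45, 17/336, …
ICs: h(0) = 0, h′(0) = 5, h′′(0) = 8, h′′′(0) = 15.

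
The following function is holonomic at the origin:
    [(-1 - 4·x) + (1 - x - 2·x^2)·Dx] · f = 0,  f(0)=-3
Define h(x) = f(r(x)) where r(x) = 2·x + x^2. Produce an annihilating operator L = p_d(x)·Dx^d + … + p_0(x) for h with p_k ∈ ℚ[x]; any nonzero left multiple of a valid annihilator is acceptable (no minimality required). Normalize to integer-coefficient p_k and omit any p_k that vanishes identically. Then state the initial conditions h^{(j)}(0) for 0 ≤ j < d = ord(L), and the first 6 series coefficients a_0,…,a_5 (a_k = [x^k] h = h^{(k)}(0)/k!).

L = (2 + 16·x + 8·x^2) + (-1 + 3·x + 6·x^2 + 2·x^3)·Dx  (order 1).
h: a_k = -3, -6, -39, -156, -717, -3162, …
ICs: h(0) = -3.

f: a_k = -3, -3, -9, -15, -33, -63, …
Substitute x→r, Dx→(1/r')Dx; clear ⇒ L₀.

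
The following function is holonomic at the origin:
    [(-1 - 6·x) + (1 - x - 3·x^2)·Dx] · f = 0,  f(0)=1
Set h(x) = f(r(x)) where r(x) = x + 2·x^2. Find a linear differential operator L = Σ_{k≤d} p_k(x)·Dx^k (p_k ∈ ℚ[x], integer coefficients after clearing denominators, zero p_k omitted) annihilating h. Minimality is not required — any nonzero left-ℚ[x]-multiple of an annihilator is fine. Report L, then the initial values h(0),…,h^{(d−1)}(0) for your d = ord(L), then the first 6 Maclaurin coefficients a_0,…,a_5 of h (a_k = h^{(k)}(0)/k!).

f: a_k = 1, 1, 4, 7, 19, 40, …
L₀ from L_f via x↦r, Dx↦r'^{-1}Dx.
L = (1 + 10·x + 36·x^2 + 48·x^3) + (-1 + x + 5·x^2 + 12·x^3 + 12·x^4)·Dx  (order 1).
h: a_k = 1, 1, 6, 23, 77, 276, …
ICs: h(0) = 1.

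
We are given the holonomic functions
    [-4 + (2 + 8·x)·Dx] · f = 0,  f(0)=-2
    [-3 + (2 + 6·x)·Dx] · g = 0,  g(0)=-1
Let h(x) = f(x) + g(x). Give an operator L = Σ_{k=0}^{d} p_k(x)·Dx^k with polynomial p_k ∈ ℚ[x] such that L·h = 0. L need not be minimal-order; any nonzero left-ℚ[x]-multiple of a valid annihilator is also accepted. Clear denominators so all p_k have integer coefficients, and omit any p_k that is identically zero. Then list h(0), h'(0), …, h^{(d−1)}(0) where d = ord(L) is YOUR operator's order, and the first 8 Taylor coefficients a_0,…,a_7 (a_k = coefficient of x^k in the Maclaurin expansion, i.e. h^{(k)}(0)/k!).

L = -6 + (7 + 24·x)·Dx + (2 + 14·x + 24·x^2)·Dx^2  (order 2).
h: a_k = -3, -11/2, 41/8, -155/16, 2965/128, -16037/256, 187341/1024, -1153515/2048, …
ICs: h(0) = -3, h′(0) = -11/2.

f: a_k = -2, -4, 4, -8, 20, -56, 168, -528, …
g: a_k = -1, -3/2, 9/8, -27/16, 405/128, -1701/256, 15309/1024, -72171/2048, …
h₀=f+g: left-lcm gives L₀, ord ≤ 2.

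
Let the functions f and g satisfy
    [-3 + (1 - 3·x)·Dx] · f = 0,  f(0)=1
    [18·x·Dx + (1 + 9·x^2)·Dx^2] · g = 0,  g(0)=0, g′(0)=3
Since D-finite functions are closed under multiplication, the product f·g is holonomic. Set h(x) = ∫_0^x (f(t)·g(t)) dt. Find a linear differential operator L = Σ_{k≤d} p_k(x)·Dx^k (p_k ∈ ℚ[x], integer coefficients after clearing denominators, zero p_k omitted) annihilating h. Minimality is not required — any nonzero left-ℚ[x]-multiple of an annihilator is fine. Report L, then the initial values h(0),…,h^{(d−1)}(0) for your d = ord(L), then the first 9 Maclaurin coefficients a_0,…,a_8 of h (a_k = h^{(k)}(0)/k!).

f: a_k = 1, 3, 9, 27, 81, 243, 729, 2187, 6561, …
g: a_k = 0, 3, 0, -9, 0, 243/5, 0, -2187/7, 0, …
Sym-product of L_f,L_g gives L₀ (≤ ord 2).
Integrate: L := L₀·Dx.
L = 54·x·Dx + (6 - 18·x + 108·x^2)·Dx^2 + (-1 + 3·x - 9·x^2 + 27·x^3)·Dx^3  (order 3).
h: a_k = 0, 0, 3/2, 3, 9/2, 54/5, 351/10, 3159/35, 13851/70, …
ICs: h(0) = 0, h′(0) = 0, h′′(0) = 3.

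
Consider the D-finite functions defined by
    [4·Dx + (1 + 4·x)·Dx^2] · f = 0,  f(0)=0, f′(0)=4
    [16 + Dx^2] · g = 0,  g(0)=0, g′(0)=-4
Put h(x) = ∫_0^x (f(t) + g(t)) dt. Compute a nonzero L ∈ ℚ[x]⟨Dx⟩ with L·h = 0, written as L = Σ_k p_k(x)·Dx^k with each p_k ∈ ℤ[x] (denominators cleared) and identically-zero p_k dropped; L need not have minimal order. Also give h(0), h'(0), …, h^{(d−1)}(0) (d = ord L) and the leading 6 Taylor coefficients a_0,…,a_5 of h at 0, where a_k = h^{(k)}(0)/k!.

L = (448 + 512·x + 1024·x^2)·Dx^2 + (48 + 320·x + 768·x^2 + 1024·x^3)·Dx^3 + (28 + 32·x + 64·x^2)·Dx^4 + (3 + 20·x + 48·x^2 + 64·x^3)·Dx^5  (order 5).
h: a_k = 0, 0, 0, -8/3, 8, -64/5, …
ICs: h(0) = 0, h′(0) = 0, h′′(0) = 0, h′′′(0) = -16, h′′′′(0) = 192.

f: a_k = 0, 4, -8, 64/3, -64, 1024/5, …
g: a_k = 0, -4, 0, 32/3, 0, -128/15, …
L₀ := lclm(L_f,L_g); ord L₀ ≤ 2+2.
h=∫₀ˣh₀: take L = L₀·Dx.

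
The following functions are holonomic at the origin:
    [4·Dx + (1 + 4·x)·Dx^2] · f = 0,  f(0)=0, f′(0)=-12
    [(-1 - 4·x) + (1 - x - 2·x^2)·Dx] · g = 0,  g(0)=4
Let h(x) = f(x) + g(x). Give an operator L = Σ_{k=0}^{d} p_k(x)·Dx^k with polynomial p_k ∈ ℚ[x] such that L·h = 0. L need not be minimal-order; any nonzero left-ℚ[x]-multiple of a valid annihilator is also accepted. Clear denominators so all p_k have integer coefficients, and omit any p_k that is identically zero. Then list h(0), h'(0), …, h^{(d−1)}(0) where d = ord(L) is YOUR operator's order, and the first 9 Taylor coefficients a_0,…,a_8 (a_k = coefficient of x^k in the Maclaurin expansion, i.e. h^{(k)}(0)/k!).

f: a_k = 0, -12, 24, -64, 192, -3072/5, 2048, -49152/7, 24576, …
g: a_k = 4, 4, 12, 20, 44, 84, 172, 340, 684, …
L₀ := lclm(L_f,L_g); ord L₀ ≤ 2+1.
L = (-156 - 624·x - 1440·x^2 - 768·x^3 - 768·x^4)·Dx + (1 - 160·x - 1064·x^2 - 1952·x^3 - 1600·x^4 - 1280·x^5)·Dx^2 + (5 + 39·x + 66·x^2 - 80·x^3 - 240·x^4 - 384·x^5 - 256·x^6)·Dx^3  (order 3).
h: a_k = 4, -8, 36, -44, 236, -2652/5, 2220, -46772/7, 25260, …
ICs: h(0) = 4, h′(0) = -8, h′′(0) = 72.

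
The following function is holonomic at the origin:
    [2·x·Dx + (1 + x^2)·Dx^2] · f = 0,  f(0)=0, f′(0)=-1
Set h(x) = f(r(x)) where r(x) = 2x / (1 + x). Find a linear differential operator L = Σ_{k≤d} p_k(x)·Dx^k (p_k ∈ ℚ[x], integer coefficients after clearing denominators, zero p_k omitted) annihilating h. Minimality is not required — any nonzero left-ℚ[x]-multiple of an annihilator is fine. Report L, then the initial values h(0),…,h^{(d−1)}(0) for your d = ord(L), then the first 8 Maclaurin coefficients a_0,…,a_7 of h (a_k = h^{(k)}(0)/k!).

f: a_k = 0, -1, 0, 1/3, 0, -1/5, 0, 1/7, …
h₀=f(r): pull back L_f along r ⇒ L₀.
L = (2 + 10·x)·Dx + (1 + 2·x + 5·x^2)·Dx^2  (order 2).
h: a_k = 0, -2, 2, 2/3, -6, 38/5, 22/3, -278/7, …
ICs: h(0) = 0, h′(0) = -2.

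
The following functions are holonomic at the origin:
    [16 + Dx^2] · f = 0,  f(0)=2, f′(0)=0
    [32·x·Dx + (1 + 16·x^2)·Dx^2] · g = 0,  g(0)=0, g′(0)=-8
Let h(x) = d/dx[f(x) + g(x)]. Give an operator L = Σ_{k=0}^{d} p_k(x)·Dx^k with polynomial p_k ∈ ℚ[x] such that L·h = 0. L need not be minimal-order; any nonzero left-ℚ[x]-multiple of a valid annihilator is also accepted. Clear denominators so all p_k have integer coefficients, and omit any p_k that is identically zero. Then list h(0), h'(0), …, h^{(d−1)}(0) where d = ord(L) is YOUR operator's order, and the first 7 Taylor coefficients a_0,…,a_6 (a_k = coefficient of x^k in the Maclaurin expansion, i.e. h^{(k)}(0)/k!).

L = (-5632·x + 114688·x^3 + 131072·x^5) + (-16 + 1792·x^2 + 36864·x^4 + 65536·x^6)·Dx + (-352·x + 7168·x^3 + 8192·x^5)·Dx^2 + (-1 + 112·x^2 + 2304·x^4 + 4096·x^6)·Dx^3  (order 3).
h: a_k = -8, -32, 128, 256/3, -2048, -1024/15, 32768, …
ICs: h(0) = -8, h′(0) = -32, h′′(0) = 256.

f: a_k = 2, 0, -16, 0, 64/3, 0, -512/45, …
g: a_k = 0, -8, 0, 128/3, 0, -2048/5, 0, …
f+g: L₀ = lclm(L_f,L_g), ord ≤ 2+2.
Derive L from L₀ (diff closure).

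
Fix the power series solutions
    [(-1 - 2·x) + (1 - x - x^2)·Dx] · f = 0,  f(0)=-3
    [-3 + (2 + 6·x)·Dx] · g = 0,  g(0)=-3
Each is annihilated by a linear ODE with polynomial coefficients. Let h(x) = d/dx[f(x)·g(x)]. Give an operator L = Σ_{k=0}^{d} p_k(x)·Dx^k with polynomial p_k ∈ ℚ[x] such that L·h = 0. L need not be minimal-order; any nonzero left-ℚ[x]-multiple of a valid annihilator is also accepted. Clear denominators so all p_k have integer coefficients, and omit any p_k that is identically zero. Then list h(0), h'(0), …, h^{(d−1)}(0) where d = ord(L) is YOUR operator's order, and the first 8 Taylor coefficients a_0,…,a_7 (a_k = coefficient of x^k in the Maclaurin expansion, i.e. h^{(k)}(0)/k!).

L = (19 + 186·x + 321·x^2 + 210·x^3 + 135·x^4) + (-10 - 34·x - 6·x^2 + 50·x^3 + 114·x^4 + 54·x^5)·Dx  (order 1).
h: a_k = 45/2, 171/4, 2835/16, 6651/32, 218655/256, 271053/512, 8260623/2048, -3559365/4096, …
ICs: h(0) = 45/2.

f: a_k = -3, -3, -6, -9, -15, -24, -39, -63, …
g: a_k = -3, -9/2, 27/8, -81/16, 1215/128, -5103/256, 45927/1024, -216513/2048, …
h₀=f·g: eliminate ⇒ L₀, order ≤ 1·1.
Differentiate: ansatz ord ≤ ord L₀ ⇒ L.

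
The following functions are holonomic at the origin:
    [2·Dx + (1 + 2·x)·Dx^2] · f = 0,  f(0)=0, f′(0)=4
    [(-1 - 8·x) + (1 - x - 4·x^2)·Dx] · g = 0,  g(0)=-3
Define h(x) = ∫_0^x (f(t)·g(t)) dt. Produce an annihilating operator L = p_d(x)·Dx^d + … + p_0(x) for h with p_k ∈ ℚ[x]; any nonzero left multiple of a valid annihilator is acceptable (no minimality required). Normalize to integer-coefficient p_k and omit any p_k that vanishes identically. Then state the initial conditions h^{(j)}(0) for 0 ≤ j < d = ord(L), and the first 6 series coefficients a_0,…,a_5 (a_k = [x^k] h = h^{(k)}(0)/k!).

L = (10 + 32·x)·Dx + (22·x + 40·x^2)·Dx^2 + (-1 - x + 6·x^2 + 8·x^3)·Dx^3  (order 3).
h: a_k = 0, 0, -6, 0, -16, -8, …
ICs: h(0) = 0, h′(0) = 0, h′′(0) = -12.

f: a_k = 0, 4, -4, 16/3, -8, 64/5, …
g: a_k = -3, -3, -15, -27, -87, -195, …
f·g: L₀ = L_f ⊗_s L_g, ord ≤ 2·1.
Integrate: L := L₀·Dx.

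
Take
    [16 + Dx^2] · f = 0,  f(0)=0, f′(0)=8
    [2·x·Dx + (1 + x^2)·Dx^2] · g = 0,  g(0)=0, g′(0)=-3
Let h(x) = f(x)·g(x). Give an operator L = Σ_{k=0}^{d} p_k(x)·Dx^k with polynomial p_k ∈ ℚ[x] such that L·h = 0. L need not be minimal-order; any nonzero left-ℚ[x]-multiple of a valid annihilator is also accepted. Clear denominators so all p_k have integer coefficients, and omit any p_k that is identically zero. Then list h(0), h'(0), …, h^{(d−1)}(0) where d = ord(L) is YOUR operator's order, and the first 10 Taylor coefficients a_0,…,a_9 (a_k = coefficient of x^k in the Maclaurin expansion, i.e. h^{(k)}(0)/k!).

L = (5440 + 19136·x^2 + 25856·x^4 + 16384·x^6 + 4096·x^8) + (1152·x + 3200·x^3 + 3072·x^5 + 1024·x^7)·Dx + (612 + 2252·x^2 + 3168·x^4 + 2048·x^6 + 512·x^8)·Dx^2 + (72·x + 200·x^3 + 192·x^5 + 64·x^7)·Dx^3 + (17 + 66·x^2 + 97·x^4 + 64·x^6 + 16·x^8)·Dx^4  (order 4).
h: a_k = 0, 0, -24, 0, 72, 0, -232/3, 0, 264/5, 0, …
ICs: h(0) = 0, h′(0) = 0, h′′(0) = -48, h′′′(0) = 0.

f: a_k = 0, 8, 0, -64/3, 0, 256/15, 0, -2048/315, 0, 4096/2835, …
g: a_k = 0, -3, 0, 1, 0, -3/5, 0, 3/7, 0, -1/3, …
L₀ := L_f ⊗_s L_g (sym. prod.), ord ≤ 4.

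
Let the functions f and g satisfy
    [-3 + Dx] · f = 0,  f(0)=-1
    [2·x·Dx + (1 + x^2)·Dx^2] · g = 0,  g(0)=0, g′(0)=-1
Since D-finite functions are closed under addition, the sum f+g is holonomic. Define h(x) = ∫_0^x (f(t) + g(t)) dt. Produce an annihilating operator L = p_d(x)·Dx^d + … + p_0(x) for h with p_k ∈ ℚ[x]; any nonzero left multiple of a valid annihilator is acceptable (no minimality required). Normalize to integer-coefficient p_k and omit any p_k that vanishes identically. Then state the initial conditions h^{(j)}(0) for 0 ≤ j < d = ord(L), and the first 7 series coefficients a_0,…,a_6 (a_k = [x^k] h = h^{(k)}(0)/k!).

L = (6 - 18·x - 18·x^2 - 18·x^3)·Dx^2 + (-11 - 12·x^2 - 9·x^4)·Dx^3 + (3 + 2·x + 6·x^2 + 2·x^3 + 3·x^4)·Dx^4  (order 4).
h: a_k = 0, -1, -2, -3/2, -25/24, -27/40, -89/240, …
ICs: h(0) = 0, h′(0) = -1, h′′(0) = -4, h′′′(0) = -9.

f: a_k = -1, -3, -9/2, -9/2, -27/8, -81/40, -81/80, …
g: a_k = 0, -1, 0, 1/3, 0, -1/5, 0, …
Sum ⇒ L₀ = lclm(L_f,L_g) in ℚ(x)⟨Dx⟩.
∫: right-multiply L₀ by Dx.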